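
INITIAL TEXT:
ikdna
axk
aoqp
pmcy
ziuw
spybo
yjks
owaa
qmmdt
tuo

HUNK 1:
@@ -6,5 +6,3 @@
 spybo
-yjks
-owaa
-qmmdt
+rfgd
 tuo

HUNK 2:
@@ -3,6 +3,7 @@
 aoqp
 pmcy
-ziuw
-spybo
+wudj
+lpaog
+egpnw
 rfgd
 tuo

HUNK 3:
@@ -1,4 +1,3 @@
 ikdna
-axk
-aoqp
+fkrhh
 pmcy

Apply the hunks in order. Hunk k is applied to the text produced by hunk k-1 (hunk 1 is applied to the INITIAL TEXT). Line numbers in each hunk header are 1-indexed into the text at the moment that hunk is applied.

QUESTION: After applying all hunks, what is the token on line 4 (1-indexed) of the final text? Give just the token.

Answer: wudj

Derivation:
Hunk 1: at line 6 remove [yjks,owaa,qmmdt] add [rfgd] -> 8 lines: ikdna axk aoqp pmcy ziuw spybo rfgd tuo
Hunk 2: at line 3 remove [ziuw,spybo] add [wudj,lpaog,egpnw] -> 9 lines: ikdna axk aoqp pmcy wudj lpaog egpnw rfgd tuo
Hunk 3: at line 1 remove [axk,aoqp] add [fkrhh] -> 8 lines: ikdna fkrhh pmcy wudj lpaog egpnw rfgd tuo
Final line 4: wudj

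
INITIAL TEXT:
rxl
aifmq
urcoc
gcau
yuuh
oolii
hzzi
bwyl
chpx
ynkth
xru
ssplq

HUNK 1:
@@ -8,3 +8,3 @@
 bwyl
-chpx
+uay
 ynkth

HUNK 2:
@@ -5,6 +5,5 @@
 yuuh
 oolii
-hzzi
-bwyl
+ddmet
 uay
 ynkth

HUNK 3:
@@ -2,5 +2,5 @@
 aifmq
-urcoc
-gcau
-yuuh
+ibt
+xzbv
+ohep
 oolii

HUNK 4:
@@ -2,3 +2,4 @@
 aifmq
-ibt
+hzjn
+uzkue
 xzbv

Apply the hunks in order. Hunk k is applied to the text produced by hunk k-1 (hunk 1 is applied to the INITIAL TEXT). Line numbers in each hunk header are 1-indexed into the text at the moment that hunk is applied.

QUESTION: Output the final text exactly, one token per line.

Answer: rxl
aifmq
hzjn
uzkue
xzbv
ohep
oolii
ddmet
uay
ynkth
xru
ssplq

Derivation:
Hunk 1: at line 8 remove [chpx] add [uay] -> 12 lines: rxl aifmq urcoc gcau yuuh oolii hzzi bwyl uay ynkth xru ssplq
Hunk 2: at line 5 remove [hzzi,bwyl] add [ddmet] -> 11 lines: rxl aifmq urcoc gcau yuuh oolii ddmet uay ynkth xru ssplq
Hunk 3: at line 2 remove [urcoc,gcau,yuuh] add [ibt,xzbv,ohep] -> 11 lines: rxl aifmq ibt xzbv ohep oolii ddmet uay ynkth xru ssplq
Hunk 4: at line 2 remove [ibt] add [hzjn,uzkue] -> 12 lines: rxl aifmq hzjn uzkue xzbv ohep oolii ddmet uay ynkth xru ssplq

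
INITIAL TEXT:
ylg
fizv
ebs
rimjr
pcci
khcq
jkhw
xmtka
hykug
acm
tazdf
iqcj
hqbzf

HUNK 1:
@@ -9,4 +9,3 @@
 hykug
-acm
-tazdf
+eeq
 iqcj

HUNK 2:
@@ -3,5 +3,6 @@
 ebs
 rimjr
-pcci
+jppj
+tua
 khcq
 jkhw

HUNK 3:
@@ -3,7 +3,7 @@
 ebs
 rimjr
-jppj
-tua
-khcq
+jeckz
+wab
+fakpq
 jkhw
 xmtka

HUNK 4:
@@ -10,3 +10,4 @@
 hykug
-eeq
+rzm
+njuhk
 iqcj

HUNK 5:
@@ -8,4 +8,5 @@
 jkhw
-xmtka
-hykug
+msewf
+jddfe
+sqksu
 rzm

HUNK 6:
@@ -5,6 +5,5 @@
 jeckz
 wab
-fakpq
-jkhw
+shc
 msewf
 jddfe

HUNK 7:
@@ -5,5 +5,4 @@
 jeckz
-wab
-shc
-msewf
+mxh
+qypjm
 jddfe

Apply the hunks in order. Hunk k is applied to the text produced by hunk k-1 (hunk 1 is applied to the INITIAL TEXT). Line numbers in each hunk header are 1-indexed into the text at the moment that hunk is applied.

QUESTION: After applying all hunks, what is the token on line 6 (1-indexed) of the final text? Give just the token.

Answer: mxh

Derivation:
Hunk 1: at line 9 remove [acm,tazdf] add [eeq] -> 12 lines: ylg fizv ebs rimjr pcci khcq jkhw xmtka hykug eeq iqcj hqbzf
Hunk 2: at line 3 remove [pcci] add [jppj,tua] -> 13 lines: ylg fizv ebs rimjr jppj tua khcq jkhw xmtka hykug eeq iqcj hqbzf
Hunk 3: at line 3 remove [jppj,tua,khcq] add [jeckz,wab,fakpq] -> 13 lines: ylg fizv ebs rimjr jeckz wab fakpq jkhw xmtka hykug eeq iqcj hqbzf
Hunk 4: at line 10 remove [eeq] add [rzm,njuhk] -> 14 lines: ylg fizv ebs rimjr jeckz wab fakpq jkhw xmtka hykug rzm njuhk iqcj hqbzf
Hunk 5: at line 8 remove [xmtka,hykug] add [msewf,jddfe,sqksu] -> 15 lines: ylg fizv ebs rimjr jeckz wab fakpq jkhw msewf jddfe sqksu rzm njuhk iqcj hqbzf
Hunk 6: at line 5 remove [fakpq,jkhw] add [shc] -> 14 lines: ylg fizv ebs rimjr jeckz wab shc msewf jddfe sqksu rzm njuhk iqcj hqbzf
Hunk 7: at line 5 remove [wab,shc,msewf] add [mxh,qypjm] -> 13 lines: ylg fizv ebs rimjr jeckz mxh qypjm jddfe sqksu rzm njuhk iqcj hqbzf
Final line 6: mxh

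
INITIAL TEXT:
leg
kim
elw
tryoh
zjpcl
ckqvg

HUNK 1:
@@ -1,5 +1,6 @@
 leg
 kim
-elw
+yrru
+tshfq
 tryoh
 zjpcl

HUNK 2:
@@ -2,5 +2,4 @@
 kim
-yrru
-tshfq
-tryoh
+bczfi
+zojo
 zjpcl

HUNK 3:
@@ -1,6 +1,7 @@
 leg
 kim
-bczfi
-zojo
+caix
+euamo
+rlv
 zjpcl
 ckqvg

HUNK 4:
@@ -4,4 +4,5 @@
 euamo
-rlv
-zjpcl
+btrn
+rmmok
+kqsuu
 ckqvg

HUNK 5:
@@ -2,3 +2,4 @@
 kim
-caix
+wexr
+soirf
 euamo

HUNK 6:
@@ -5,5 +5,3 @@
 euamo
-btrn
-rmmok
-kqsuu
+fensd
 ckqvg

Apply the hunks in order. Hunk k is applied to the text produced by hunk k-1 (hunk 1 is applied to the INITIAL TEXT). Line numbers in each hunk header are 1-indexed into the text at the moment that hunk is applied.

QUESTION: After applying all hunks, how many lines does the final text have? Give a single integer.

Hunk 1: at line 1 remove [elw] add [yrru,tshfq] -> 7 lines: leg kim yrru tshfq tryoh zjpcl ckqvg
Hunk 2: at line 2 remove [yrru,tshfq,tryoh] add [bczfi,zojo] -> 6 lines: leg kim bczfi zojo zjpcl ckqvg
Hunk 3: at line 1 remove [bczfi,zojo] add [caix,euamo,rlv] -> 7 lines: leg kim caix euamo rlv zjpcl ckqvg
Hunk 4: at line 4 remove [rlv,zjpcl] add [btrn,rmmok,kqsuu] -> 8 lines: leg kim caix euamo btrn rmmok kqsuu ckqvg
Hunk 5: at line 2 remove [caix] add [wexr,soirf] -> 9 lines: leg kim wexr soirf euamo btrn rmmok kqsuu ckqvg
Hunk 6: at line 5 remove [btrn,rmmok,kqsuu] add [fensd] -> 7 lines: leg kim wexr soirf euamo fensd ckqvg
Final line count: 7

Answer: 7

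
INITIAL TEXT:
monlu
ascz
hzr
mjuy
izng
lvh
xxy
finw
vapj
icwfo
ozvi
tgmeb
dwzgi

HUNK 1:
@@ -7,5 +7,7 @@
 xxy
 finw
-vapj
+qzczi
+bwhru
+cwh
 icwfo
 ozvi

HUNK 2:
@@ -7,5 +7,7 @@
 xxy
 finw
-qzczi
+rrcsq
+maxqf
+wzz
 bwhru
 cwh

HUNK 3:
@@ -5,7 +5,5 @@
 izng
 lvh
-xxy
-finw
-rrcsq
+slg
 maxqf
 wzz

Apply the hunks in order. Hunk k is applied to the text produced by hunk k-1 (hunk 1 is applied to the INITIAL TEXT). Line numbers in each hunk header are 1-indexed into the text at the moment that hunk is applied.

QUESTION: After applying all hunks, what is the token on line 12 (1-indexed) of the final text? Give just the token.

Answer: icwfo

Derivation:
Hunk 1: at line 7 remove [vapj] add [qzczi,bwhru,cwh] -> 15 lines: monlu ascz hzr mjuy izng lvh xxy finw qzczi bwhru cwh icwfo ozvi tgmeb dwzgi
Hunk 2: at line 7 remove [qzczi] add [rrcsq,maxqf,wzz] -> 17 lines: monlu ascz hzr mjuy izng lvh xxy finw rrcsq maxqf wzz bwhru cwh icwfo ozvi tgmeb dwzgi
Hunk 3: at line 5 remove [xxy,finw,rrcsq] add [slg] -> 15 lines: monlu ascz hzr mjuy izng lvh slg maxqf wzz bwhru cwh icwfo ozvi tgmeb dwzgi
Final line 12: icwfo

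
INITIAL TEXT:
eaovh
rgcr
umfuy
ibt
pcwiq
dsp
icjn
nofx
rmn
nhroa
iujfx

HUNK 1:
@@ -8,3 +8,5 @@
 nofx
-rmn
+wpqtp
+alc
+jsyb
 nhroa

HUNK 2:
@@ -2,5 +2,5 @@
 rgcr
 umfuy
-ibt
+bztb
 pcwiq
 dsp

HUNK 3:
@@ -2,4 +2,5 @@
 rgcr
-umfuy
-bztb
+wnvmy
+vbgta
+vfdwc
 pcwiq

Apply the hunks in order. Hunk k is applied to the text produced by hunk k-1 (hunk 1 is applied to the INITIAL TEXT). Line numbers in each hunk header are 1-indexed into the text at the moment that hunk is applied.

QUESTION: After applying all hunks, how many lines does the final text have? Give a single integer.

Hunk 1: at line 8 remove [rmn] add [wpqtp,alc,jsyb] -> 13 lines: eaovh rgcr umfuy ibt pcwiq dsp icjn nofx wpqtp alc jsyb nhroa iujfx
Hunk 2: at line 2 remove [ibt] add [bztb] -> 13 lines: eaovh rgcr umfuy bztb pcwiq dsp icjn nofx wpqtp alc jsyb nhroa iujfx
Hunk 3: at line 2 remove [umfuy,bztb] add [wnvmy,vbgta,vfdwc] -> 14 lines: eaovh rgcr wnvmy vbgta vfdwc pcwiq dsp icjn nofx wpqtp alc jsyb nhroa iujfx
Final line count: 14

Answer: 14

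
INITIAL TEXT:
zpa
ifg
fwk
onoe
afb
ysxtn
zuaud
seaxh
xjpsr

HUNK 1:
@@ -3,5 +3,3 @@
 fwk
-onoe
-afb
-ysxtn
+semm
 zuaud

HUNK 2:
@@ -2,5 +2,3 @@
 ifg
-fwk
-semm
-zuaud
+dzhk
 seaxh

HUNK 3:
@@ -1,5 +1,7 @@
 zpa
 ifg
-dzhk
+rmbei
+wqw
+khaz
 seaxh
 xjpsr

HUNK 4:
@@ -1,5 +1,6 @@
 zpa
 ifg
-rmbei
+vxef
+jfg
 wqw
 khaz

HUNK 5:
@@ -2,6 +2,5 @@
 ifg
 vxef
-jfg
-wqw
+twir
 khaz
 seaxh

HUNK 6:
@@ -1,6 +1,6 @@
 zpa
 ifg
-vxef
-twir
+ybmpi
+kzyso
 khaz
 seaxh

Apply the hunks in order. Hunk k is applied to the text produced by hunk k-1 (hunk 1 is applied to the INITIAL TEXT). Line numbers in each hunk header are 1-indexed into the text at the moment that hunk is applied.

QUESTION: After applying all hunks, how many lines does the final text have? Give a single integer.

Answer: 7

Derivation:
Hunk 1: at line 3 remove [onoe,afb,ysxtn] add [semm] -> 7 lines: zpa ifg fwk semm zuaud seaxh xjpsr
Hunk 2: at line 2 remove [fwk,semm,zuaud] add [dzhk] -> 5 lines: zpa ifg dzhk seaxh xjpsr
Hunk 3: at line 1 remove [dzhk] add [rmbei,wqw,khaz] -> 7 lines: zpa ifg rmbei wqw khaz seaxh xjpsr
Hunk 4: at line 1 remove [rmbei] add [vxef,jfg] -> 8 lines: zpa ifg vxef jfg wqw khaz seaxh xjpsr
Hunk 5: at line 2 remove [jfg,wqw] add [twir] -> 7 lines: zpa ifg vxef twir khaz seaxh xjpsr
Hunk 6: at line 1 remove [vxef,twir] add [ybmpi,kzyso] -> 7 lines: zpa ifg ybmpi kzyso khaz seaxh xjpsr
Final line count: 7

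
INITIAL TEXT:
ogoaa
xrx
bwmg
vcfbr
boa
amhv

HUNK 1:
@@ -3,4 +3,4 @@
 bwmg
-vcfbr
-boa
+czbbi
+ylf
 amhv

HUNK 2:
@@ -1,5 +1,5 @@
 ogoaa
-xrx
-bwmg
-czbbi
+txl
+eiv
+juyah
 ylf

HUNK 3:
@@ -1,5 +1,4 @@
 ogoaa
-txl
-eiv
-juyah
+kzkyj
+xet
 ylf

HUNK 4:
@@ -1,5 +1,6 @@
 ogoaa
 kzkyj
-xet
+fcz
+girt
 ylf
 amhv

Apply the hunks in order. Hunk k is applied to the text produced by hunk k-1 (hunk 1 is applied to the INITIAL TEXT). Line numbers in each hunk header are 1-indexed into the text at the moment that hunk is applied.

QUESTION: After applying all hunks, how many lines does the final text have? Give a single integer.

Answer: 6

Derivation:
Hunk 1: at line 3 remove [vcfbr,boa] add [czbbi,ylf] -> 6 lines: ogoaa xrx bwmg czbbi ylf amhv
Hunk 2: at line 1 remove [xrx,bwmg,czbbi] add [txl,eiv,juyah] -> 6 lines: ogoaa txl eiv juyah ylf amhv
Hunk 3: at line 1 remove [txl,eiv,juyah] add [kzkyj,xet] -> 5 lines: ogoaa kzkyj xet ylf amhv
Hunk 4: at line 1 remove [xet] add [fcz,girt] -> 6 lines: ogoaa kzkyj fcz girt ylf amhv
Final line count: 6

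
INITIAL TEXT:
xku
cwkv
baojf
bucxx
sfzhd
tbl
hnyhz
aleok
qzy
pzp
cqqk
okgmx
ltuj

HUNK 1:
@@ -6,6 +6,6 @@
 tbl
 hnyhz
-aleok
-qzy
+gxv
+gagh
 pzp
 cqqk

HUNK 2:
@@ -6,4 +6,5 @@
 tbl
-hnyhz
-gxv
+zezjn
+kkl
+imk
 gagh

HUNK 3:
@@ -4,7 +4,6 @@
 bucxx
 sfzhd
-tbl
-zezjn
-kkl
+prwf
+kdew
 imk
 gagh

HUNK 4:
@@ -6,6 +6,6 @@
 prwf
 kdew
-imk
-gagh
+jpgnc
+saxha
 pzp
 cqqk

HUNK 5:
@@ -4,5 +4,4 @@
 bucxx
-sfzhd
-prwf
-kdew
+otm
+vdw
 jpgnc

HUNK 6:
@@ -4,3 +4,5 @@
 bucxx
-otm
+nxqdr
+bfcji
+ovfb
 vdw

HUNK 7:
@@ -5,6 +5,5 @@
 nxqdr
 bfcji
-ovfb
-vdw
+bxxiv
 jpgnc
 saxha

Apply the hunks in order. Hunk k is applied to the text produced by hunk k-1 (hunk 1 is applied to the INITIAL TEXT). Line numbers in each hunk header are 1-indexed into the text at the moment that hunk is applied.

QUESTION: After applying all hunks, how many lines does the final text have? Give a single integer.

Answer: 13

Derivation:
Hunk 1: at line 6 remove [aleok,qzy] add [gxv,gagh] -> 13 lines: xku cwkv baojf bucxx sfzhd tbl hnyhz gxv gagh pzp cqqk okgmx ltuj
Hunk 2: at line 6 remove [hnyhz,gxv] add [zezjn,kkl,imk] -> 14 lines: xku cwkv baojf bucxx sfzhd tbl zezjn kkl imk gagh pzp cqqk okgmx ltuj
Hunk 3: at line 4 remove [tbl,zezjn,kkl] add [prwf,kdew] -> 13 lines: xku cwkv baojf bucxx sfzhd prwf kdew imk gagh pzp cqqk okgmx ltuj
Hunk 4: at line 6 remove [imk,gagh] add [jpgnc,saxha] -> 13 lines: xku cwkv baojf bucxx sfzhd prwf kdew jpgnc saxha pzp cqqk okgmx ltuj
Hunk 5: at line 4 remove [sfzhd,prwf,kdew] add [otm,vdw] -> 12 lines: xku cwkv baojf bucxx otm vdw jpgnc saxha pzp cqqk okgmx ltuj
Hunk 6: at line 4 remove [otm] add [nxqdr,bfcji,ovfb] -> 14 lines: xku cwkv baojf bucxx nxqdr bfcji ovfb vdw jpgnc saxha pzp cqqk okgmx ltuj
Hunk 7: at line 5 remove [ovfb,vdw] add [bxxiv] -> 13 lines: xku cwkv baojf bucxx nxqdr bfcji bxxiv jpgnc saxha pzp cqqk okgmx ltuj
Final line count: 13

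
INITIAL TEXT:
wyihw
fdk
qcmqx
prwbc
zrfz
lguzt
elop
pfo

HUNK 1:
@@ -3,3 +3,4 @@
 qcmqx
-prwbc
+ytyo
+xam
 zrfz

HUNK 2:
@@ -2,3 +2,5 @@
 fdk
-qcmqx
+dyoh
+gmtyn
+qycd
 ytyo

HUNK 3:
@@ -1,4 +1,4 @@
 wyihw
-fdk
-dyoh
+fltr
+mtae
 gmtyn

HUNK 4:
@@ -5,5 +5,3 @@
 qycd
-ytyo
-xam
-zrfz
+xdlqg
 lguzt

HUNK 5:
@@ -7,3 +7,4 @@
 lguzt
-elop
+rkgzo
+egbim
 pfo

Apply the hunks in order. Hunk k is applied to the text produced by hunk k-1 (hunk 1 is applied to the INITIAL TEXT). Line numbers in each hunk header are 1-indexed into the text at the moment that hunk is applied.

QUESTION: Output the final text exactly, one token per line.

Hunk 1: at line 3 remove [prwbc] add [ytyo,xam] -> 9 lines: wyihw fdk qcmqx ytyo xam zrfz lguzt elop pfo
Hunk 2: at line 2 remove [qcmqx] add [dyoh,gmtyn,qycd] -> 11 lines: wyihw fdk dyoh gmtyn qycd ytyo xam zrfz lguzt elop pfo
Hunk 3: at line 1 remove [fdk,dyoh] add [fltr,mtae] -> 11 lines: wyihw fltr mtae gmtyn qycd ytyo xam zrfz lguzt elop pfo
Hunk 4: at line 5 remove [ytyo,xam,zrfz] add [xdlqg] -> 9 lines: wyihw fltr mtae gmtyn qycd xdlqg lguzt elop pfo
Hunk 5: at line 7 remove [elop] add [rkgzo,egbim] -> 10 lines: wyihw fltr mtae gmtyn qycd xdlqg lguzt rkgzo egbim pfo

Answer: wyihw
fltr
mtae
gmtyn
qycd
xdlqg
lguzt
rkgzo
egbim
pfo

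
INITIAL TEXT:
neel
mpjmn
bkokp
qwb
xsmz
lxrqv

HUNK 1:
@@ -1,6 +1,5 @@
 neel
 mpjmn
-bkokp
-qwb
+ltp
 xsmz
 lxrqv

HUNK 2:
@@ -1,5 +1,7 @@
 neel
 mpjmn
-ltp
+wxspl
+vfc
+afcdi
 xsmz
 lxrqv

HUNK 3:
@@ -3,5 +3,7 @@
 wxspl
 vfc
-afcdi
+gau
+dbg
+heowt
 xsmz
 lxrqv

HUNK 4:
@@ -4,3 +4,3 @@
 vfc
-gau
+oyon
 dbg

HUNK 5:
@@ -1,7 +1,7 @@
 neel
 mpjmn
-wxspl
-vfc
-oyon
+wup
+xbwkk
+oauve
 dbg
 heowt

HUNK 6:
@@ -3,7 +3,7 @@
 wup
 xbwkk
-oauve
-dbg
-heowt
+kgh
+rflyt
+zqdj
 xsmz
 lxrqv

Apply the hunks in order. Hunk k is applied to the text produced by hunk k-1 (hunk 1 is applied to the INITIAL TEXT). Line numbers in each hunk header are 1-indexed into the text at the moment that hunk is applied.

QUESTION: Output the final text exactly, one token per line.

Answer: neel
mpjmn
wup
xbwkk
kgh
rflyt
zqdj
xsmz
lxrqv

Derivation:
Hunk 1: at line 1 remove [bkokp,qwb] add [ltp] -> 5 lines: neel mpjmn ltp xsmz lxrqv
Hunk 2: at line 1 remove [ltp] add [wxspl,vfc,afcdi] -> 7 lines: neel mpjmn wxspl vfc afcdi xsmz lxrqv
Hunk 3: at line 3 remove [afcdi] add [gau,dbg,heowt] -> 9 lines: neel mpjmn wxspl vfc gau dbg heowt xsmz lxrqv
Hunk 4: at line 4 remove [gau] add [oyon] -> 9 lines: neel mpjmn wxspl vfc oyon dbg heowt xsmz lxrqv
Hunk 5: at line 1 remove [wxspl,vfc,oyon] add [wup,xbwkk,oauve] -> 9 lines: neel mpjmn wup xbwkk oauve dbg heowt xsmz lxrqv
Hunk 6: at line 3 remove [oauve,dbg,heowt] add [kgh,rflyt,zqdj] -> 9 lines: neel mpjmn wup xbwkk kgh rflyt zqdj xsmz lxrqv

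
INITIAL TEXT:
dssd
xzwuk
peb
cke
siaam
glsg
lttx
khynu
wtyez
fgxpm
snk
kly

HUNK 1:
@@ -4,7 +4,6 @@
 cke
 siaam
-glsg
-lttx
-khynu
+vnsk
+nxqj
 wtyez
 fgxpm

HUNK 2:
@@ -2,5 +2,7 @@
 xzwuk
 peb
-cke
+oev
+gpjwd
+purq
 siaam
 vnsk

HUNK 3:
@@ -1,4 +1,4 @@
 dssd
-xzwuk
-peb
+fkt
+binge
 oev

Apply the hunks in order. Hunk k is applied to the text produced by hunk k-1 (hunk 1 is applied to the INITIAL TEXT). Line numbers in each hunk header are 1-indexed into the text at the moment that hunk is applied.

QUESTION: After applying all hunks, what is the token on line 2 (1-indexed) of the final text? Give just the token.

Hunk 1: at line 4 remove [glsg,lttx,khynu] add [vnsk,nxqj] -> 11 lines: dssd xzwuk peb cke siaam vnsk nxqj wtyez fgxpm snk kly
Hunk 2: at line 2 remove [cke] add [oev,gpjwd,purq] -> 13 lines: dssd xzwuk peb oev gpjwd purq siaam vnsk nxqj wtyez fgxpm snk kly
Hunk 3: at line 1 remove [xzwuk,peb] add [fkt,binge] -> 13 lines: dssd fkt binge oev gpjwd purq siaam vnsk nxqj wtyez fgxpm snk kly
Final line 2: fkt

Answer: fkt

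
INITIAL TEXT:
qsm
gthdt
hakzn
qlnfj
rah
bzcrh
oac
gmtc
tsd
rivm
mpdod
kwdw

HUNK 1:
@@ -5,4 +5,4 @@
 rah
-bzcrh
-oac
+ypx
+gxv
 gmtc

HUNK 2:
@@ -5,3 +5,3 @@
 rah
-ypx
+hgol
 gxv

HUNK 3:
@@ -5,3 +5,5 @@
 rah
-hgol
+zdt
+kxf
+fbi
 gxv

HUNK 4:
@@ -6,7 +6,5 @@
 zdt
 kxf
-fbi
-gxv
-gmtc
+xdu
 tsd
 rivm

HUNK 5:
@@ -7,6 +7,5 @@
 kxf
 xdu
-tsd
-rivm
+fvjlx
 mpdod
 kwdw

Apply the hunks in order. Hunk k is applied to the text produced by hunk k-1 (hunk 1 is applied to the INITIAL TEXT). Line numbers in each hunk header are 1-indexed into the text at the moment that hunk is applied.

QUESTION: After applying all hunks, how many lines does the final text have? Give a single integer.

Hunk 1: at line 5 remove [bzcrh,oac] add [ypx,gxv] -> 12 lines: qsm gthdt hakzn qlnfj rah ypx gxv gmtc tsd rivm mpdod kwdw
Hunk 2: at line 5 remove [ypx] add [hgol] -> 12 lines: qsm gthdt hakzn qlnfj rah hgol gxv gmtc tsd rivm mpdod kwdw
Hunk 3: at line 5 remove [hgol] add [zdt,kxf,fbi] -> 14 lines: qsm gthdt hakzn qlnfj rah zdt kxf fbi gxv gmtc tsd rivm mpdod kwdw
Hunk 4: at line 6 remove [fbi,gxv,gmtc] add [xdu] -> 12 lines: qsm gthdt hakzn qlnfj rah zdt kxf xdu tsd rivm mpdod kwdw
Hunk 5: at line 7 remove [tsd,rivm] add [fvjlx] -> 11 lines: qsm gthdt hakzn qlnfj rah zdt kxf xdu fvjlx mpdod kwdw
Final line count: 11

Answer: 11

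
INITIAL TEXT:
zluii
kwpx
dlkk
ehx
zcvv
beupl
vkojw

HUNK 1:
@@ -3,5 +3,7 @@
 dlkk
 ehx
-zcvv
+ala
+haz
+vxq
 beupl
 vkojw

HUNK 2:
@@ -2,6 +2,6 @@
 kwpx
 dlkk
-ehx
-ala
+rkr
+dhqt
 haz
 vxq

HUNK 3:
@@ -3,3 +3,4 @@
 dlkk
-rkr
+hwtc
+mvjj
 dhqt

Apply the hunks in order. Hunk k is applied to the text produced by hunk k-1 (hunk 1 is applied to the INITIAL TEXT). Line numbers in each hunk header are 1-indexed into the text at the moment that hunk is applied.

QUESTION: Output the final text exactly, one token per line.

Hunk 1: at line 3 remove [zcvv] add [ala,haz,vxq] -> 9 lines: zluii kwpx dlkk ehx ala haz vxq beupl vkojw
Hunk 2: at line 2 remove [ehx,ala] add [rkr,dhqt] -> 9 lines: zluii kwpx dlkk rkr dhqt haz vxq beupl vkojw
Hunk 3: at line 3 remove [rkr] add [hwtc,mvjj] -> 10 lines: zluii kwpx dlkk hwtc mvjj dhqt haz vxq beupl vkojw

Answer: zluii
kwpx
dlkk
hwtc
mvjj
dhqt
haz
vxq
beupl
vkojw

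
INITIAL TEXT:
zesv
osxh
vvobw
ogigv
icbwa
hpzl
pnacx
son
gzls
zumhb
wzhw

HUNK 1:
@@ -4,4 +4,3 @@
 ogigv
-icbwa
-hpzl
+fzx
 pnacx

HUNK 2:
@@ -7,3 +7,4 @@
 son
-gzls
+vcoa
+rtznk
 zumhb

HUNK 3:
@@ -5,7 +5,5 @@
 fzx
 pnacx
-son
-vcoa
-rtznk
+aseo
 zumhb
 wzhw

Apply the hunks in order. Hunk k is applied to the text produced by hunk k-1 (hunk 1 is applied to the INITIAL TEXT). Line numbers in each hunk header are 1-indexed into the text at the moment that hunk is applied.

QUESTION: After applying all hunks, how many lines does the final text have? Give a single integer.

Answer: 9

Derivation:
Hunk 1: at line 4 remove [icbwa,hpzl] add [fzx] -> 10 lines: zesv osxh vvobw ogigv fzx pnacx son gzls zumhb wzhw
Hunk 2: at line 7 remove [gzls] add [vcoa,rtznk] -> 11 lines: zesv osxh vvobw ogigv fzx pnacx son vcoa rtznk zumhb wzhw
Hunk 3: at line 5 remove [son,vcoa,rtznk] add [aseo] -> 9 lines: zesv osxh vvobw ogigv fzx pnacx aseo zumhb wzhw
Final line count: 9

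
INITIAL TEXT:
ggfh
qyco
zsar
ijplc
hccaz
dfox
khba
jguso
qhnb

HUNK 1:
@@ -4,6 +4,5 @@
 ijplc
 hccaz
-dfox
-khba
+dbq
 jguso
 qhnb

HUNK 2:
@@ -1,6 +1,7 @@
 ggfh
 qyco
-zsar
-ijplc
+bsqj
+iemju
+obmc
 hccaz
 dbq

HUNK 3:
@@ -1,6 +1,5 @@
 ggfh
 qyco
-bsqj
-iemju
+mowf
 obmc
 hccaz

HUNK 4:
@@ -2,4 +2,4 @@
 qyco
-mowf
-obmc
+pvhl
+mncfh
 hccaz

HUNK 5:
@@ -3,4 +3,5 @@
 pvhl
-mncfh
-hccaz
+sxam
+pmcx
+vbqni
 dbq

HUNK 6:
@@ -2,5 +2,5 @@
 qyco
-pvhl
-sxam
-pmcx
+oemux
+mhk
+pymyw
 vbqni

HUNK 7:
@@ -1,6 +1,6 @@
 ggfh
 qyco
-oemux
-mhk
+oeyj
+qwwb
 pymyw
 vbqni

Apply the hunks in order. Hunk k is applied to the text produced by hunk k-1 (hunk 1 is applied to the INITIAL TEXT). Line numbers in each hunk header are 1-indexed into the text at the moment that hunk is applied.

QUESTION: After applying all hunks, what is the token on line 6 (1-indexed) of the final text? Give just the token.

Answer: vbqni

Derivation:
Hunk 1: at line 4 remove [dfox,khba] add [dbq] -> 8 lines: ggfh qyco zsar ijplc hccaz dbq jguso qhnb
Hunk 2: at line 1 remove [zsar,ijplc] add [bsqj,iemju,obmc] -> 9 lines: ggfh qyco bsqj iemju obmc hccaz dbq jguso qhnb
Hunk 3: at line 1 remove [bsqj,iemju] add [mowf] -> 8 lines: ggfh qyco mowf obmc hccaz dbq jguso qhnb
Hunk 4: at line 2 remove [mowf,obmc] add [pvhl,mncfh] -> 8 lines: ggfh qyco pvhl mncfh hccaz dbq jguso qhnb
Hunk 5: at line 3 remove [mncfh,hccaz] add [sxam,pmcx,vbqni] -> 9 lines: ggfh qyco pvhl sxam pmcx vbqni dbq jguso qhnb
Hunk 6: at line 2 remove [pvhl,sxam,pmcx] add [oemux,mhk,pymyw] -> 9 lines: ggfh qyco oemux mhk pymyw vbqni dbq jguso qhnb
Hunk 7: at line 1 remove [oemux,mhk] add [oeyj,qwwb] -> 9 lines: ggfh qyco oeyj qwwb pymyw vbqni dbq jguso qhnb
Final line 6: vbqni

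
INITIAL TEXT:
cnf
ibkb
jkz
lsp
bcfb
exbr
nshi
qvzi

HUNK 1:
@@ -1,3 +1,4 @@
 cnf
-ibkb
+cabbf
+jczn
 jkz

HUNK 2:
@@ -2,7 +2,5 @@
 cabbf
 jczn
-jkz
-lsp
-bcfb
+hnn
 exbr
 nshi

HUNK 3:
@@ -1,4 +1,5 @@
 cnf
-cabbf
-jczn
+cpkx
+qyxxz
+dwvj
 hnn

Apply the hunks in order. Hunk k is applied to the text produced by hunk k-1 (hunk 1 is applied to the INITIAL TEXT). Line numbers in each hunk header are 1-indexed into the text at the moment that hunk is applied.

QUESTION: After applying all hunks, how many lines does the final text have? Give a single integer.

Answer: 8

Derivation:
Hunk 1: at line 1 remove [ibkb] add [cabbf,jczn] -> 9 lines: cnf cabbf jczn jkz lsp bcfb exbr nshi qvzi
Hunk 2: at line 2 remove [jkz,lsp,bcfb] add [hnn] -> 7 lines: cnf cabbf jczn hnn exbr nshi qvzi
Hunk 3: at line 1 remove [cabbf,jczn] add [cpkx,qyxxz,dwvj] -> 8 lines: cnf cpkx qyxxz dwvj hnn exbr nshi qvzi
Final line count: 8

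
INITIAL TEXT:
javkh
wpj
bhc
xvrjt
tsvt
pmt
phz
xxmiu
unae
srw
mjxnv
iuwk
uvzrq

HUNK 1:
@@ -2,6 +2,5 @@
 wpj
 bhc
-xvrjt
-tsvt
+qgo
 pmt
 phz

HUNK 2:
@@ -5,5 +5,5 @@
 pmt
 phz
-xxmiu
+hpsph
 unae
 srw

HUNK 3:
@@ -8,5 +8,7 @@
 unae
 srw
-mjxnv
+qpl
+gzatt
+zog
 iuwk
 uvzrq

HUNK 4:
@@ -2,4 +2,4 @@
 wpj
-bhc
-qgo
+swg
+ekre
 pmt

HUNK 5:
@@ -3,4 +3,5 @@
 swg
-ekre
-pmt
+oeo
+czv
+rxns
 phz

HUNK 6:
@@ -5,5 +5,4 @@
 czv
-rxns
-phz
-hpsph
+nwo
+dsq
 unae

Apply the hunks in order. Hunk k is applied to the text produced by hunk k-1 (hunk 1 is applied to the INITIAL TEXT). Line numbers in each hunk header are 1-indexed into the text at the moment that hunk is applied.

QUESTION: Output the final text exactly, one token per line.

Answer: javkh
wpj
swg
oeo
czv
nwo
dsq
unae
srw
qpl
gzatt
zog
iuwk
uvzrq

Derivation:
Hunk 1: at line 2 remove [xvrjt,tsvt] add [qgo] -> 12 lines: javkh wpj bhc qgo pmt phz xxmiu unae srw mjxnv iuwk uvzrq
Hunk 2: at line 5 remove [xxmiu] add [hpsph] -> 12 lines: javkh wpj bhc qgo pmt phz hpsph unae srw mjxnv iuwk uvzrq
Hunk 3: at line 8 remove [mjxnv] add [qpl,gzatt,zog] -> 14 lines: javkh wpj bhc qgo pmt phz hpsph unae srw qpl gzatt zog iuwk uvzrq
Hunk 4: at line 2 remove [bhc,qgo] add [swg,ekre] -> 14 lines: javkh wpj swg ekre pmt phz hpsph unae srw qpl gzatt zog iuwk uvzrq
Hunk 5: at line 3 remove [ekre,pmt] add [oeo,czv,rxns] -> 15 lines: javkh wpj swg oeo czv rxns phz hpsph unae srw qpl gzatt zog iuwk uvzrq
Hunk 6: at line 5 remove [rxns,phz,hpsph] add [nwo,dsq] -> 14 lines: javkh wpj swg oeo czv nwo dsq unae srw qpl gzatt zog iuwk uvzrq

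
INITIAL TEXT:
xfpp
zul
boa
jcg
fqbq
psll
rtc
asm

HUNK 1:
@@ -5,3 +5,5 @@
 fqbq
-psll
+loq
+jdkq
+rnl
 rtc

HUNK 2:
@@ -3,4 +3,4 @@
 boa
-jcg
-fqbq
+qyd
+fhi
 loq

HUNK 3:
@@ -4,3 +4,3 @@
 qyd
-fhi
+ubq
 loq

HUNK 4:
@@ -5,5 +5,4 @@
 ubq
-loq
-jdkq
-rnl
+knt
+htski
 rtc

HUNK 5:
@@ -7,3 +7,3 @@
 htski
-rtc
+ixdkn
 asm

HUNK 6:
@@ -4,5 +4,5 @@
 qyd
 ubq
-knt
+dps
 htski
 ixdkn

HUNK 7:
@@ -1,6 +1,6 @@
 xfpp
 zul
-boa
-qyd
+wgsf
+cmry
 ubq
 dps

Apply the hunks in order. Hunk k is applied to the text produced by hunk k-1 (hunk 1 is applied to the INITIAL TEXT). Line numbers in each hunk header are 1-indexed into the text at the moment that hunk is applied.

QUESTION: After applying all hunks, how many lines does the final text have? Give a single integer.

Hunk 1: at line 5 remove [psll] add [loq,jdkq,rnl] -> 10 lines: xfpp zul boa jcg fqbq loq jdkq rnl rtc asm
Hunk 2: at line 3 remove [jcg,fqbq] add [qyd,fhi] -> 10 lines: xfpp zul boa qyd fhi loq jdkq rnl rtc asm
Hunk 3: at line 4 remove [fhi] add [ubq] -> 10 lines: xfpp zul boa qyd ubq loq jdkq rnl rtc asm
Hunk 4: at line 5 remove [loq,jdkq,rnl] add [knt,htski] -> 9 lines: xfpp zul boa qyd ubq knt htski rtc asm
Hunk 5: at line 7 remove [rtc] add [ixdkn] -> 9 lines: xfpp zul boa qyd ubq knt htski ixdkn asm
Hunk 6: at line 4 remove [knt] add [dps] -> 9 lines: xfpp zul boa qyd ubq dps htski ixdkn asm
Hunk 7: at line 1 remove [boa,qyd] add [wgsf,cmry] -> 9 lines: xfpp zul wgsf cmry ubq dps htski ixdkn asm
Final line count: 9

Answer: 9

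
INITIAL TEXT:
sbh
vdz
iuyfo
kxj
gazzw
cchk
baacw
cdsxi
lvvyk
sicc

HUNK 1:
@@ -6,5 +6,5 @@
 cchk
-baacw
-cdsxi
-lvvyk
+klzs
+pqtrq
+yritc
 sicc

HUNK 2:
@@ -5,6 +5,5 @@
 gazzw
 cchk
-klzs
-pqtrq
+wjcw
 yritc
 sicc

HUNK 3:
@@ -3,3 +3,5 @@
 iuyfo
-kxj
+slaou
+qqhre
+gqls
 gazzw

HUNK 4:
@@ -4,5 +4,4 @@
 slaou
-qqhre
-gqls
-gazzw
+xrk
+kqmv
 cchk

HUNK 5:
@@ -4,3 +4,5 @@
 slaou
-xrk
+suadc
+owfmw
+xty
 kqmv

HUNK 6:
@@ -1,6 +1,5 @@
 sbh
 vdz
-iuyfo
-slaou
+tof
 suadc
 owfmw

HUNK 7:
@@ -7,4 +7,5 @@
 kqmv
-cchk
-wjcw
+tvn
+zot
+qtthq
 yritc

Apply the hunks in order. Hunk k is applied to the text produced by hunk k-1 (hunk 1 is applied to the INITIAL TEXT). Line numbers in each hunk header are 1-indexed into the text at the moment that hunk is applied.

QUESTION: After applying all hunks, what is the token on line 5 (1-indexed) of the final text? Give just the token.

Answer: owfmw

Derivation:
Hunk 1: at line 6 remove [baacw,cdsxi,lvvyk] add [klzs,pqtrq,yritc] -> 10 lines: sbh vdz iuyfo kxj gazzw cchk klzs pqtrq yritc sicc
Hunk 2: at line 5 remove [klzs,pqtrq] add [wjcw] -> 9 lines: sbh vdz iuyfo kxj gazzw cchk wjcw yritc sicc
Hunk 3: at line 3 remove [kxj] add [slaou,qqhre,gqls] -> 11 lines: sbh vdz iuyfo slaou qqhre gqls gazzw cchk wjcw yritc sicc
Hunk 4: at line 4 remove [qqhre,gqls,gazzw] add [xrk,kqmv] -> 10 lines: sbh vdz iuyfo slaou xrk kqmv cchk wjcw yritc sicc
Hunk 5: at line 4 remove [xrk] add [suadc,owfmw,xty] -> 12 lines: sbh vdz iuyfo slaou suadc owfmw xty kqmv cchk wjcw yritc sicc
Hunk 6: at line 1 remove [iuyfo,slaou] add [tof] -> 11 lines: sbh vdz tof suadc owfmw xty kqmv cchk wjcw yritc sicc
Hunk 7: at line 7 remove [cchk,wjcw] add [tvn,zot,qtthq] -> 12 lines: sbh vdz tof suadc owfmw xty kqmv tvn zot qtthq yritc sicc
Final line 5: owfmw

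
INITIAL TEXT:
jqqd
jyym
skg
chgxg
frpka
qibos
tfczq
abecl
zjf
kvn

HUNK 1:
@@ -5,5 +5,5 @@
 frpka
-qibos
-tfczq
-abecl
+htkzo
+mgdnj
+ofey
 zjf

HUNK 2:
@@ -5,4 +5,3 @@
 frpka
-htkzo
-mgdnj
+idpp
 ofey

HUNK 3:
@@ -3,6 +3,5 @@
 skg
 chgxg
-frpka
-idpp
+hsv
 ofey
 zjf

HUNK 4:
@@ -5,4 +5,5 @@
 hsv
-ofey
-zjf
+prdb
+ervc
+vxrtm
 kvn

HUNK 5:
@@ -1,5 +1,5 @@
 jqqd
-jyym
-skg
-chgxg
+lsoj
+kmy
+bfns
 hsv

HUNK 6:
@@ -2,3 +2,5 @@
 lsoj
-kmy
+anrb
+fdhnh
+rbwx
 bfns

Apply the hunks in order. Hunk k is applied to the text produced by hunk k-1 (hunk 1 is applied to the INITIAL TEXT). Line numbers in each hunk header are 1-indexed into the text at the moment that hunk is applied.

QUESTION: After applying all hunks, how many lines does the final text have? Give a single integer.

Hunk 1: at line 5 remove [qibos,tfczq,abecl] add [htkzo,mgdnj,ofey] -> 10 lines: jqqd jyym skg chgxg frpka htkzo mgdnj ofey zjf kvn
Hunk 2: at line 5 remove [htkzo,mgdnj] add [idpp] -> 9 lines: jqqd jyym skg chgxg frpka idpp ofey zjf kvn
Hunk 3: at line 3 remove [frpka,idpp] add [hsv] -> 8 lines: jqqd jyym skg chgxg hsv ofey zjf kvn
Hunk 4: at line 5 remove [ofey,zjf] add [prdb,ervc,vxrtm] -> 9 lines: jqqd jyym skg chgxg hsv prdb ervc vxrtm kvn
Hunk 5: at line 1 remove [jyym,skg,chgxg] add [lsoj,kmy,bfns] -> 9 lines: jqqd lsoj kmy bfns hsv prdb ervc vxrtm kvn
Hunk 6: at line 2 remove [kmy] add [anrb,fdhnh,rbwx] -> 11 lines: jqqd lsoj anrb fdhnh rbwx bfns hsv prdb ervc vxrtm kvn
Final line count: 11

Answer: 11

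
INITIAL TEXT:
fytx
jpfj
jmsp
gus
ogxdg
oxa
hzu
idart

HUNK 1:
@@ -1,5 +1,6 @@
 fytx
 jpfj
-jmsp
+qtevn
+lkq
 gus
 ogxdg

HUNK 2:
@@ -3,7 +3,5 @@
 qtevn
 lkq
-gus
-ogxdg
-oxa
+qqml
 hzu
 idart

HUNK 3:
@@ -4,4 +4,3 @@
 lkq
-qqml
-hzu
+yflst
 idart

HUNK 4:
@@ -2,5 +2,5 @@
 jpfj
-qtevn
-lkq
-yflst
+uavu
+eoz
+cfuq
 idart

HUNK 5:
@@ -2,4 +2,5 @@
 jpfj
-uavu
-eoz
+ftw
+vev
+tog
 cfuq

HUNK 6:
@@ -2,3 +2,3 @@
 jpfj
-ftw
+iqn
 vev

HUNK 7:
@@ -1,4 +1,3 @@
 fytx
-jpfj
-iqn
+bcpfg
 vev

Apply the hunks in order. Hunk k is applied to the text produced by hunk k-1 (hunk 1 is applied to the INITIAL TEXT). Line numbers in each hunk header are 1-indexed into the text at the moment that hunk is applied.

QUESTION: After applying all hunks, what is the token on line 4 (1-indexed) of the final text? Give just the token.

Answer: tog

Derivation:
Hunk 1: at line 1 remove [jmsp] add [qtevn,lkq] -> 9 lines: fytx jpfj qtevn lkq gus ogxdg oxa hzu idart
Hunk 2: at line 3 remove [gus,ogxdg,oxa] add [qqml] -> 7 lines: fytx jpfj qtevn lkq qqml hzu idart
Hunk 3: at line 4 remove [qqml,hzu] add [yflst] -> 6 lines: fytx jpfj qtevn lkq yflst idart
Hunk 4: at line 2 remove [qtevn,lkq,yflst] add [uavu,eoz,cfuq] -> 6 lines: fytx jpfj uavu eoz cfuq idart
Hunk 5: at line 2 remove [uavu,eoz] add [ftw,vev,tog] -> 7 lines: fytx jpfj ftw vev tog cfuq idart
Hunk 6: at line 2 remove [ftw] add [iqn] -> 7 lines: fytx jpfj iqn vev tog cfuq idart
Hunk 7: at line 1 remove [jpfj,iqn] add [bcpfg] -> 6 lines: fytx bcpfg vev tog cfuq idart
Final line 4: tog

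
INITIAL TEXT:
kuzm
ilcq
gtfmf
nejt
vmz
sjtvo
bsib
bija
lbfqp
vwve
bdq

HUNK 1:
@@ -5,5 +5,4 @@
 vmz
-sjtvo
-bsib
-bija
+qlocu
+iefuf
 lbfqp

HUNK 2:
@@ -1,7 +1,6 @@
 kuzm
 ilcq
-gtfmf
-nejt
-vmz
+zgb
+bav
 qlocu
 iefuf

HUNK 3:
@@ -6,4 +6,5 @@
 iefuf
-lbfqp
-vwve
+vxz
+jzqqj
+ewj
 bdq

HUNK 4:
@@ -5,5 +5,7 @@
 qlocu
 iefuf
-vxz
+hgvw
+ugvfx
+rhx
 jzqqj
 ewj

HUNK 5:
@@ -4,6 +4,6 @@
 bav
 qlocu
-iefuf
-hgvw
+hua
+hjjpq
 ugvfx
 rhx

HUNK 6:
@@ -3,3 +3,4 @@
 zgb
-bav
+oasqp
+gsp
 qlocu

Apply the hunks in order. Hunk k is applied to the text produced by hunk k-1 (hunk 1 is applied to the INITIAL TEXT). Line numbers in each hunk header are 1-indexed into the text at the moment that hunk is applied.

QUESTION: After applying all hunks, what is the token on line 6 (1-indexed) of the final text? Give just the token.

Answer: qlocu

Derivation:
Hunk 1: at line 5 remove [sjtvo,bsib,bija] add [qlocu,iefuf] -> 10 lines: kuzm ilcq gtfmf nejt vmz qlocu iefuf lbfqp vwve bdq
Hunk 2: at line 1 remove [gtfmf,nejt,vmz] add [zgb,bav] -> 9 lines: kuzm ilcq zgb bav qlocu iefuf lbfqp vwve bdq
Hunk 3: at line 6 remove [lbfqp,vwve] add [vxz,jzqqj,ewj] -> 10 lines: kuzm ilcq zgb bav qlocu iefuf vxz jzqqj ewj bdq
Hunk 4: at line 5 remove [vxz] add [hgvw,ugvfx,rhx] -> 12 lines: kuzm ilcq zgb bav qlocu iefuf hgvw ugvfx rhx jzqqj ewj bdq
Hunk 5: at line 4 remove [iefuf,hgvw] add [hua,hjjpq] -> 12 lines: kuzm ilcq zgb bav qlocu hua hjjpq ugvfx rhx jzqqj ewj bdq
Hunk 6: at line 3 remove [bav] add [oasqp,gsp] -> 13 lines: kuzm ilcq zgb oasqp gsp qlocu hua hjjpq ugvfx rhx jzqqj ewj bdq
Final line 6: qlocu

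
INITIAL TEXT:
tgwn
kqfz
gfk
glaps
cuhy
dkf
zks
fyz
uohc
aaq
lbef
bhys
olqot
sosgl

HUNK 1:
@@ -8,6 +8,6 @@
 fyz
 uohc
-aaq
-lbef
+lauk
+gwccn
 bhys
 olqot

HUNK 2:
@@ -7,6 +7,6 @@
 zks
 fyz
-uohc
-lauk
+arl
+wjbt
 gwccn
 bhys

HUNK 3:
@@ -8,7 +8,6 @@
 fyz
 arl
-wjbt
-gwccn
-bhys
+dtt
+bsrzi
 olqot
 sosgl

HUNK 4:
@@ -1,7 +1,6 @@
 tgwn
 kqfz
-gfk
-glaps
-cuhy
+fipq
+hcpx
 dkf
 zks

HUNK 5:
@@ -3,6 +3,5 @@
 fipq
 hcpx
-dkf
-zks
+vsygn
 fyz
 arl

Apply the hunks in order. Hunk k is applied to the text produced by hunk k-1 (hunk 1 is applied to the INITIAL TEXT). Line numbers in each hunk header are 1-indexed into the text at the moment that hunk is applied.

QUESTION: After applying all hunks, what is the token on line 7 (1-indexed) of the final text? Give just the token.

Answer: arl

Derivation:
Hunk 1: at line 8 remove [aaq,lbef] add [lauk,gwccn] -> 14 lines: tgwn kqfz gfk glaps cuhy dkf zks fyz uohc lauk gwccn bhys olqot sosgl
Hunk 2: at line 7 remove [uohc,lauk] add [arl,wjbt] -> 14 lines: tgwn kqfz gfk glaps cuhy dkf zks fyz arl wjbt gwccn bhys olqot sosgl
Hunk 3: at line 8 remove [wjbt,gwccn,bhys] add [dtt,bsrzi] -> 13 lines: tgwn kqfz gfk glaps cuhy dkf zks fyz arl dtt bsrzi olqot sosgl
Hunk 4: at line 1 remove [gfk,glaps,cuhy] add [fipq,hcpx] -> 12 lines: tgwn kqfz fipq hcpx dkf zks fyz arl dtt bsrzi olqot sosgl
Hunk 5: at line 3 remove [dkf,zks] add [vsygn] -> 11 lines: tgwn kqfz fipq hcpx vsygn fyz arl dtt bsrzi olqot sosgl
Final line 7: arl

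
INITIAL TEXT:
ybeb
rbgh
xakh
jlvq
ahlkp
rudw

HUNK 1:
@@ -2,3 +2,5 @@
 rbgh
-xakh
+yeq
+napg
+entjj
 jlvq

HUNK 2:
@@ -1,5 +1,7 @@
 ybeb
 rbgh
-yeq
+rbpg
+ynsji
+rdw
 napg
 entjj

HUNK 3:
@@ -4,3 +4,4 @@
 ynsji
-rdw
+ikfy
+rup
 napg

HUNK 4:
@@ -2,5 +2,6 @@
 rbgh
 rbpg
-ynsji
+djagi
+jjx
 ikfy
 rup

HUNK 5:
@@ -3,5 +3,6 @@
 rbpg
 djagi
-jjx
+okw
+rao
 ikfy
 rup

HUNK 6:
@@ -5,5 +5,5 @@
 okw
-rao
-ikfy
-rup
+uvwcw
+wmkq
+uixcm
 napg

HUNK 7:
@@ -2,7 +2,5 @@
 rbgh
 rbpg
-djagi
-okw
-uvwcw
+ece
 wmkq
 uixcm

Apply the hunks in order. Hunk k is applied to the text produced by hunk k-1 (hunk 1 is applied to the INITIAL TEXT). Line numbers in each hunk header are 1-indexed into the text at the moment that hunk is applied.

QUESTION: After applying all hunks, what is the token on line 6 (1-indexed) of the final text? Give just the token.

Answer: uixcm

Derivation:
Hunk 1: at line 2 remove [xakh] add [yeq,napg,entjj] -> 8 lines: ybeb rbgh yeq napg entjj jlvq ahlkp rudw
Hunk 2: at line 1 remove [yeq] add [rbpg,ynsji,rdw] -> 10 lines: ybeb rbgh rbpg ynsji rdw napg entjj jlvq ahlkp rudw
Hunk 3: at line 4 remove [rdw] add [ikfy,rup] -> 11 lines: ybeb rbgh rbpg ynsji ikfy rup napg entjj jlvq ahlkp rudw
Hunk 4: at line 2 remove [ynsji] add [djagi,jjx] -> 12 lines: ybeb rbgh rbpg djagi jjx ikfy rup napg entjj jlvq ahlkp rudw
Hunk 5: at line 3 remove [jjx] add [okw,rao] -> 13 lines: ybeb rbgh rbpg djagi okw rao ikfy rup napg entjj jlvq ahlkp rudw
Hunk 6: at line 5 remove [rao,ikfy,rup] add [uvwcw,wmkq,uixcm] -> 13 lines: ybeb rbgh rbpg djagi okw uvwcw wmkq uixcm napg entjj jlvq ahlkp rudw
Hunk 7: at line 2 remove [djagi,okw,uvwcw] add [ece] -> 11 lines: ybeb rbgh rbpg ece wmkq uixcm napg entjj jlvq ahlkp rudw
Final line 6: uixcm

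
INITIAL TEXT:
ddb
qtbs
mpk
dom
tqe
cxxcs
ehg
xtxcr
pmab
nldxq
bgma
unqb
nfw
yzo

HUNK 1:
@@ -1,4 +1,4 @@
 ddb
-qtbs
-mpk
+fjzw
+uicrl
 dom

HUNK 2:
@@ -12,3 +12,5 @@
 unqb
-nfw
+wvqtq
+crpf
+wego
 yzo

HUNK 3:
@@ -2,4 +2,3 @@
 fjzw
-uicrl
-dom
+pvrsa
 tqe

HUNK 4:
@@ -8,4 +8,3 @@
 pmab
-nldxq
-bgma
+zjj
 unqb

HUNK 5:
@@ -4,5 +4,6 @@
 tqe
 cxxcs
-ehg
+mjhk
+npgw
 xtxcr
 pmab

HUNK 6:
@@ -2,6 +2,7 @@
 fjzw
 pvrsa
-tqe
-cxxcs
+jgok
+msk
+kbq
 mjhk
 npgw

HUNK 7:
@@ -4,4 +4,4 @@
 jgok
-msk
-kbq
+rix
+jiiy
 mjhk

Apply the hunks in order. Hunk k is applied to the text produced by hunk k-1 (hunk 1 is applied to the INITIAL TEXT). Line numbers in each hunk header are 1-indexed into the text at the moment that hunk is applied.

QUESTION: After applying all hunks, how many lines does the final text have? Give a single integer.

Answer: 16

Derivation:
Hunk 1: at line 1 remove [qtbs,mpk] add [fjzw,uicrl] -> 14 lines: ddb fjzw uicrl dom tqe cxxcs ehg xtxcr pmab nldxq bgma unqb nfw yzo
Hunk 2: at line 12 remove [nfw] add [wvqtq,crpf,wego] -> 16 lines: ddb fjzw uicrl dom tqe cxxcs ehg xtxcr pmab nldxq bgma unqb wvqtq crpf wego yzo
Hunk 3: at line 2 remove [uicrl,dom] add [pvrsa] -> 15 lines: ddb fjzw pvrsa tqe cxxcs ehg xtxcr pmab nldxq bgma unqb wvqtq crpf wego yzo
Hunk 4: at line 8 remove [nldxq,bgma] add [zjj] -> 14 lines: ddb fjzw pvrsa tqe cxxcs ehg xtxcr pmab zjj unqb wvqtq crpf wego yzo
Hunk 5: at line 4 remove [ehg] add [mjhk,npgw] -> 15 lines: ddb fjzw pvrsa tqe cxxcs mjhk npgw xtxcr pmab zjj unqb wvqtq crpf wego yzo
Hunk 6: at line 2 remove [tqe,cxxcs] add [jgok,msk,kbq] -> 16 lines: ddb fjzw pvrsa jgok msk kbq mjhk npgw xtxcr pmab zjj unqb wvqtq crpf wego yzo
Hunk 7: at line 4 remove [msk,kbq] add [rix,jiiy] -> 16 lines: ddb fjzw pvrsa jgok rix jiiy mjhk npgw xtxcr pmab zjj unqb wvqtq crpf wego yzo
Final line count: 16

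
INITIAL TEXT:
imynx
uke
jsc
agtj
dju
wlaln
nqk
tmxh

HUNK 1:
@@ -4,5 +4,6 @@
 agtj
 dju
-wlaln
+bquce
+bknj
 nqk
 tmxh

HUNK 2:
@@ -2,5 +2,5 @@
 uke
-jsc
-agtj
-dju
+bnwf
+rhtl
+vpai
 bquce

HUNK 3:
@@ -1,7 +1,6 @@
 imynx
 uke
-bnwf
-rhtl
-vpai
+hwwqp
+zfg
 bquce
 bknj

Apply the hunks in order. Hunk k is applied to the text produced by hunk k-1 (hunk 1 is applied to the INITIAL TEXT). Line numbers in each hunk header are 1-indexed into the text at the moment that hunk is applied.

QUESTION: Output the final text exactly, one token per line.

Answer: imynx
uke
hwwqp
zfg
bquce
bknj
nqk
tmxh

Derivation:
Hunk 1: at line 4 remove [wlaln] add [bquce,bknj] -> 9 lines: imynx uke jsc agtj dju bquce bknj nqk tmxh
Hunk 2: at line 2 remove [jsc,agtj,dju] add [bnwf,rhtl,vpai] -> 9 lines: imynx uke bnwf rhtl vpai bquce bknj nqk tmxh
Hunk 3: at line 1 remove [bnwf,rhtl,vpai] add [hwwqp,zfg] -> 8 lines: imynx uke hwwqp zfg bquce bknj nqk tmxh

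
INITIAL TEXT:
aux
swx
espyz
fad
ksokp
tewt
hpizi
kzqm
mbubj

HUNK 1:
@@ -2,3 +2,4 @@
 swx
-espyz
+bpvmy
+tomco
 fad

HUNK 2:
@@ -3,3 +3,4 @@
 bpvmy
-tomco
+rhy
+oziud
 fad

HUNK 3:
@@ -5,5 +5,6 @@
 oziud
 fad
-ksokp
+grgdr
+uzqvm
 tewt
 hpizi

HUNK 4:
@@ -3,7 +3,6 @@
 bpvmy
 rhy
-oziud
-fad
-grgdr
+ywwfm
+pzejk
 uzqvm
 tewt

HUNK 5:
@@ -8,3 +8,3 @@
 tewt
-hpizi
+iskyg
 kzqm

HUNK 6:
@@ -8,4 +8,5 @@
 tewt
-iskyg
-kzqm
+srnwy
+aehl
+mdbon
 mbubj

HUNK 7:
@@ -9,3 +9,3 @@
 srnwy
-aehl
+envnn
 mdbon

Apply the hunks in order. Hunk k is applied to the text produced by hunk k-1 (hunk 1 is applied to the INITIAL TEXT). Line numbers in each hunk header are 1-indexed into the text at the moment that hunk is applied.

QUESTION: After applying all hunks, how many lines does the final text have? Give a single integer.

Answer: 12

Derivation:
Hunk 1: at line 2 remove [espyz] add [bpvmy,tomco] -> 10 lines: aux swx bpvmy tomco fad ksokp tewt hpizi kzqm mbubj
Hunk 2: at line 3 remove [tomco] add [rhy,oziud] -> 11 lines: aux swx bpvmy rhy oziud fad ksokp tewt hpizi kzqm mbubj
Hunk 3: at line 5 remove [ksokp] add [grgdr,uzqvm] -> 12 lines: aux swx bpvmy rhy oziud fad grgdr uzqvm tewt hpizi kzqm mbubj
Hunk 4: at line 3 remove [oziud,fad,grgdr] add [ywwfm,pzejk] -> 11 lines: aux swx bpvmy rhy ywwfm pzejk uzqvm tewt hpizi kzqm mbubj
Hunk 5: at line 8 remove [hpizi] add [iskyg] -> 11 lines: aux swx bpvmy rhy ywwfm pzejk uzqvm tewt iskyg kzqm mbubj
Hunk 6: at line 8 remove [iskyg,kzqm] add [srnwy,aehl,mdbon] -> 12 lines: aux swx bpvmy rhy ywwfm pzejk uzqvm tewt srnwy aehl mdbon mbubj
Hunk 7: at line 9 remove [aehl] add [envnn] -> 12 lines: aux swx bpvmy rhy ywwfm pzejk uzqvm tewt srnwy envnn mdbon mbubj
Final line count: 12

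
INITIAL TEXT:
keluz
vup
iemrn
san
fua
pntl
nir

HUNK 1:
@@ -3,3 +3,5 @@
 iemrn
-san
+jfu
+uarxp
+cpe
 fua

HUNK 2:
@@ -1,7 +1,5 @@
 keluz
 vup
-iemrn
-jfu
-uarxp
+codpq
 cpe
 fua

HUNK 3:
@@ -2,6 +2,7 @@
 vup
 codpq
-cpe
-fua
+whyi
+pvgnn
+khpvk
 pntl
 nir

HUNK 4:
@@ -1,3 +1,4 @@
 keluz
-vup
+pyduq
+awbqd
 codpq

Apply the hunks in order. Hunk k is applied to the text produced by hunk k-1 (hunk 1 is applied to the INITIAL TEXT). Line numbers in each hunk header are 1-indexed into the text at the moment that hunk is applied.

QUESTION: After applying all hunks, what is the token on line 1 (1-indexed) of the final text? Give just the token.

Answer: keluz

Derivation:
Hunk 1: at line 3 remove [san] add [jfu,uarxp,cpe] -> 9 lines: keluz vup iemrn jfu uarxp cpe fua pntl nir
Hunk 2: at line 1 remove [iemrn,jfu,uarxp] add [codpq] -> 7 lines: keluz vup codpq cpe fua pntl nir
Hunk 3: at line 2 remove [cpe,fua] add [whyi,pvgnn,khpvk] -> 8 lines: keluz vup codpq whyi pvgnn khpvk pntl nir
Hunk 4: at line 1 remove [vup] add [pyduq,awbqd] -> 9 lines: keluz pyduq awbqd codpq whyi pvgnn khpvk pntl nir
Final line 1: keluz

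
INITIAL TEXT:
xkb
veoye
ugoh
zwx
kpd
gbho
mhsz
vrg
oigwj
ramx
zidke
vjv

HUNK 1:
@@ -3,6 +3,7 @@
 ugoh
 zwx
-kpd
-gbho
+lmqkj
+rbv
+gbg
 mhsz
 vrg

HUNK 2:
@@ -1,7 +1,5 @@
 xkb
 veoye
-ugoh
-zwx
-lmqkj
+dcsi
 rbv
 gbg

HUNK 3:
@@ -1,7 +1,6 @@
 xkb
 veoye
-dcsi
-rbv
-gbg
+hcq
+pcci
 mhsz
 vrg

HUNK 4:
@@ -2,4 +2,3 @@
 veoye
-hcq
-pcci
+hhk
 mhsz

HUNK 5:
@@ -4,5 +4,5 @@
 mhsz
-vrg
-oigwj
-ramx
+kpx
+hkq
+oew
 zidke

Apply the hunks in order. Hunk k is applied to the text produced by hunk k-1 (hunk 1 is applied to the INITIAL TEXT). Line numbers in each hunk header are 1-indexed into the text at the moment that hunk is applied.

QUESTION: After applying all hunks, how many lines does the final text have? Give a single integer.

Hunk 1: at line 3 remove [kpd,gbho] add [lmqkj,rbv,gbg] -> 13 lines: xkb veoye ugoh zwx lmqkj rbv gbg mhsz vrg oigwj ramx zidke vjv
Hunk 2: at line 1 remove [ugoh,zwx,lmqkj] add [dcsi] -> 11 lines: xkb veoye dcsi rbv gbg mhsz vrg oigwj ramx zidke vjv
Hunk 3: at line 1 remove [dcsi,rbv,gbg] add [hcq,pcci] -> 10 lines: xkb veoye hcq pcci mhsz vrg oigwj ramx zidke vjv
Hunk 4: at line 2 remove [hcq,pcci] add [hhk] -> 9 lines: xkb veoye hhk mhsz vrg oigwj ramx zidke vjv
Hunk 5: at line 4 remove [vrg,oigwj,ramx] add [kpx,hkq,oew] -> 9 lines: xkb veoye hhk mhsz kpx hkq oew zidke vjv
Final line count: 9

Answer: 9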